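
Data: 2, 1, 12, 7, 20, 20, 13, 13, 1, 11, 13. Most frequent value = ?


Frequencies: 1:2, 2:1, 7:1, 11:1, 12:1, 13:3, 20:2
Max frequency = 3
Mode = 13

Mode = 13


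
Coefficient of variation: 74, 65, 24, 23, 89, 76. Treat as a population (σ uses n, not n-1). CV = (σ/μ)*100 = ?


Mean = 58.5000
SD = 25.7213
CV = (25.7213/58.5000)*100 = 43.9680%

CV = 43.9680%


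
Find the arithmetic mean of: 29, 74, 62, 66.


Sum = 29 + 74 + 62 + 66 = 231
n = 4
Mean = 231/4 = 57.7500

Mean = 57.7500


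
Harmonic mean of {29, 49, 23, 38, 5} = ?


Sum of reciprocals = 1/29 + 1/49 + 1/23 + 1/38 + 1/5 = 0.324685
HM = 5/0.324685 = 15.3995

HM = 15.3995


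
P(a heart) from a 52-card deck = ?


13 hearts in 52 cards
P = 13/52 = 0.2500

P = 0.2500


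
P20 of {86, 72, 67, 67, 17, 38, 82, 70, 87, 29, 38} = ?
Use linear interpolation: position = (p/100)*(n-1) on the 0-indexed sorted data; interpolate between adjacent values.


Sorted: 17, 29, 38, 38, 67, 67, 70, 72, 82, 86, 87
n = 11
Index = 20/100 * 10 = 2.0000
Lower = data[2] = 38, Upper = data[3] = 38
P20 = 38 + 0*(0) = 38.0000

P20 = 38.0000


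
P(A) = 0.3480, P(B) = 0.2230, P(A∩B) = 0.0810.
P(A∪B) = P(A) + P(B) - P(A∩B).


P(A∪B) = 0.3480 + 0.2230 - 0.0810
= 0.5710 - 0.0810
= 0.4900

P(A∪B) = 0.4900


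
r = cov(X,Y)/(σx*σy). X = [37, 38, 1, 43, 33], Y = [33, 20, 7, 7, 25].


Mean X = 30.4000, Mean Y = 18.4000
SD X = 15.041277, SD Y = 10.190191
Cov = 63.440000
r = 63.440000/(15.041277*10.190191) = 0.4139

r = 0.4139


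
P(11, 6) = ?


P(11,6) = 11!/5!
= 39916800/120
= 332640

P(11,6) = 332640


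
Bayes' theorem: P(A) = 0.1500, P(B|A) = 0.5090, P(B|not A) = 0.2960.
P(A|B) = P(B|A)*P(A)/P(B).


P(B) = P(B|A)*P(A) + P(B|A')*P(A')
= 0.5090*0.1500 + 0.2960*0.8500
= 0.076350 + 0.251600 = 0.327950
P(A|B) = 0.076350/0.327950 = 0.2328

P(A|B) = 0.2328


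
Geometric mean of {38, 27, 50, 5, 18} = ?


Product = 38 × 27 × 50 × 5 × 18 = 4617000
GM = 4617000^(1/5) = 21.5215

GM = 21.5215


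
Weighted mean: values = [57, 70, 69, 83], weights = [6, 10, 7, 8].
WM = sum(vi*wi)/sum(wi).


Numerator = 57*6 + 70*10 + 69*7 + 83*8 = 2189
Denominator = 6 + 10 + 7 + 8 = 31
WM = 2189/31 = 70.6129

WM = 70.6129


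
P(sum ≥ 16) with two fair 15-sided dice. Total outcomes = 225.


Total outcomes = 15×15 = 225
Favorable (sum ≥ 16): 120
P = 120/225 = 0.5333

P = 0.5333


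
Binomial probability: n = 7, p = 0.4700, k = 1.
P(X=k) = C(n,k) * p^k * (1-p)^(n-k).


C(7,1) = 7
p^1 = 0.470000
(1-p)^6 = 0.022164
P = 7 * 0.470000 * 0.022164 = 0.0729

P(X=1) = 0.0729


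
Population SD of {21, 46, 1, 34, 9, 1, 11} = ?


Mean = 17.5714
Variance = 250.8163
SD = sqrt(250.8163) = 15.8372

SD = 15.8372


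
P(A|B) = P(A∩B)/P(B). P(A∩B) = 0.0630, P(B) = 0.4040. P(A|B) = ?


P(A|B) = 0.0630/0.4040 = 0.1559

P(A|B) = 0.1559


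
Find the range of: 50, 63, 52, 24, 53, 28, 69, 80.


Max = 80, Min = 24
Range = 80 - 24 = 56

Range = 56


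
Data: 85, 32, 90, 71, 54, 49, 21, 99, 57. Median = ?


Sorted: 21, 32, 49, 54, 57, 71, 85, 90, 99
n = 9 (odd)
Middle value = 57

Median = 57


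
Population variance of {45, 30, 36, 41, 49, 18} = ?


Mean = 36.5000
Squared deviations: 72.2500, 42.2500, 0.2500, 20.2500, 156.2500, 342.2500
Sum = 633.5000
Variance = 633.5000/6 = 105.5833

Variance = 105.5833


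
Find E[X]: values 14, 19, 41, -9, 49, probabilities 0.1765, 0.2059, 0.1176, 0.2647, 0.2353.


E[X] = 14*0.1765 + 19*0.2059 + 41*0.1176 - 9*0.2647 + 49*0.2353
= 2.4710 + 3.9121 + 4.8216 - 2.3823 + 11.5297
= 20.3521

E[X] = 20.3521


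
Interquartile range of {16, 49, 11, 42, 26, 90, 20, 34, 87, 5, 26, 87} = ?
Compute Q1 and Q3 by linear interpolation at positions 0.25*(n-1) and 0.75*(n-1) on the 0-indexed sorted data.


Sorted: 5, 11, 16, 20, 26, 26, 34, 42, 49, 87, 87, 90
Q1 (25th %ile) = 19.0000
Q3 (75th %ile) = 58.5000
IQR = 58.5000 - 19.0000 = 39.5000

IQR = 39.5000


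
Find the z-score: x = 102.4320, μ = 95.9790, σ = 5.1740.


z = (102.4320 - 95.9790)/5.1740
= 6.4530/5.1740
= 1.2472

z = 1.2472


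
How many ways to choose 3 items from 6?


C(6,3) = 6!/(3! × 3!)
= 720/(6 × 6)
= 20

C(6,3) = 20


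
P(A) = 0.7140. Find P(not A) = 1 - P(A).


P(not A) = 1 - 0.7140 = 0.2860

P(not A) = 0.2860


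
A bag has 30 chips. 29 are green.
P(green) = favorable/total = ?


P = 29/30 = 0.9667

P = 0.9667


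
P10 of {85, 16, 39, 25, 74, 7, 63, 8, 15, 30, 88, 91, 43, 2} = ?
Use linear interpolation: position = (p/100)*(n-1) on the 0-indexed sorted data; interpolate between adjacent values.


Sorted: 2, 7, 8, 15, 16, 25, 30, 39, 43, 63, 74, 85, 88, 91
n = 14
Index = 10/100 * 13 = 1.3000
Lower = data[1] = 7, Upper = data[2] = 8
P10 = 7 + 0.3000*(1) = 7.3000

P10 = 7.3000


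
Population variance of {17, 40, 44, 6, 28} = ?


Mean = 27.0000
Squared deviations: 100.0000, 169.0000, 289.0000, 441.0000, 1.0000
Sum = 1000.0000
Variance = 1000.0000/5 = 200.0000

Variance = 200.0000


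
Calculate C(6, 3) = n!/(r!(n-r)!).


C(6,3) = 6!/(3! × 3!)
= 720/(6 × 6)
= 20

C(6,3) = 20


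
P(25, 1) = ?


P(25,1) = 25!/24!
= 15511210043330985984000000/620448401733239439360000
= 25

P(25,1) = 25


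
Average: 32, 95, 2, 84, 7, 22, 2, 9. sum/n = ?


Sum = 32 + 95 + 2 + 84 + 7 + 22 + 2 + 9 = 253
n = 8
Mean = 253/8 = 31.6250

Mean = 31.6250


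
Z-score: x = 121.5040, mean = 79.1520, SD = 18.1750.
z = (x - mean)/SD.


z = (121.5040 - 79.1520)/18.1750
= 42.3520/18.1750
= 2.3302

z = 2.3302


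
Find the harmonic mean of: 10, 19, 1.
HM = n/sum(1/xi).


Sum of reciprocals = 1/10 + 1/19 + 1/1 = 1.152632
HM = 3/1.152632 = 2.6027

HM = 2.6027


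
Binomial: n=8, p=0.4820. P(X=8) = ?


C(8,8) = 1
p^8 = 0.002913
(1-p)^0 = 1.000000
P = 1 * 0.002913 * 1.000000 = 0.0029

P(X=8) = 0.0029


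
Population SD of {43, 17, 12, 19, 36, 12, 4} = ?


Mean = 20.4286
Variance = 168.2449
SD = sqrt(168.2449) = 12.9709

SD = 12.9709


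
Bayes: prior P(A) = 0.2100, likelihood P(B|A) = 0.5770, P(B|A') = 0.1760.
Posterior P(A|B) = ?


P(B) = P(B|A)*P(A) + P(B|A')*P(A')
= 0.5770*0.2100 + 0.1760*0.7900
= 0.121170 + 0.139040 = 0.260210
P(A|B) = 0.121170/0.260210 = 0.4657

P(A|B) = 0.4657


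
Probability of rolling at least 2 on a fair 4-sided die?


Favorable outcomes (roll ≥ 2): 3
Total outcomes = 4
P = 3/4 = 0.7500

P = 0.7500


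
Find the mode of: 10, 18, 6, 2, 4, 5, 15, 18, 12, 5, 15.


Frequencies: 2:1, 4:1, 5:2, 6:1, 10:1, 12:1, 15:2, 18:2
Max frequency = 2
Mode = 5, 15, 18

Mode = 5, 15, 18


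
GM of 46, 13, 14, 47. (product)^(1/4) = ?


Product = 46 × 13 × 14 × 47 = 393484
GM = 393484^(1/4) = 25.0456

GM = 25.0456


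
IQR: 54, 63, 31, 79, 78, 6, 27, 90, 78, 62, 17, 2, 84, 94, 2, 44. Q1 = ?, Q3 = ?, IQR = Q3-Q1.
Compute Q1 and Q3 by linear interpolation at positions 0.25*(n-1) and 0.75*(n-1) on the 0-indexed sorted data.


Sorted: 2, 2, 6, 17, 27, 31, 44, 54, 62, 63, 78, 78, 79, 84, 90, 94
Q1 (25th %ile) = 24.5000
Q3 (75th %ile) = 78.2500
IQR = 78.2500 - 24.5000 = 53.7500

IQR = 53.7500


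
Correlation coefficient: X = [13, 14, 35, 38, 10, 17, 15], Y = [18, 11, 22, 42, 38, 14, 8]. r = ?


Mean X = 20.2857, Mean Y = 21.8571
SD X = 10.470561, SD Y = 12.264101
Cov = 55.469388
r = 55.469388/(10.470561*12.264101) = 0.4320

r = 0.4320


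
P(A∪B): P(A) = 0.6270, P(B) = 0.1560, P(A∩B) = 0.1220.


P(A∪B) = 0.6270 + 0.1560 - 0.1220
= 0.7830 - 0.1220
= 0.6610

P(A∪B) = 0.6610


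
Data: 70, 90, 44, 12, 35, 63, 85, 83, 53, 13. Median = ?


Sorted: 12, 13, 35, 44, 53, 63, 70, 83, 85, 90
n = 10 (even)
Middle values: 53 and 63
Median = (53+63)/2 = 58.0000

Median = 58.0000


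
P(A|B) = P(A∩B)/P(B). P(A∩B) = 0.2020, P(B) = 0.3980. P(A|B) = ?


P(A|B) = 0.2020/0.3980 = 0.5075

P(A|B) = 0.5075


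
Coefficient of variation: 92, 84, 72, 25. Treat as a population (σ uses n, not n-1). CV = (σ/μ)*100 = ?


Mean = 68.2500
SD = 25.9651
CV = (25.9651/68.2500)*100 = 38.0441%

CV = 38.0441%


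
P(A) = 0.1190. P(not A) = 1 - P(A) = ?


P(not A) = 1 - 0.1190 = 0.8810

P(not A) = 0.8810


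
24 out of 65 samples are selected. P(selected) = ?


P = 24/65 = 0.3692

P = 0.3692


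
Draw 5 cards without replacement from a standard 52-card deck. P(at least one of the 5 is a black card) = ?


P(at least one) = 1 - P(none)
P(none) = (26/52) × (25/51) × (24/50) × (23/49) × (22/48) = 0.025310
P(at least one) = 1 - 0.025310 = 0.9747

P = 0.9747


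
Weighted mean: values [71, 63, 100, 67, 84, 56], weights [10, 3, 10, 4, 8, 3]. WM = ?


Numerator = 71*10 + 63*3 + 100*10 + 67*4 + 84*8 + 56*3 = 3007
Denominator = 10 + 3 + 10 + 4 + 8 + 3 = 38
WM = 3007/38 = 79.1316

WM = 79.1316


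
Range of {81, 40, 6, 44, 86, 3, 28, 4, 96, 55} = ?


Max = 96, Min = 3
Range = 96 - 3 = 93

Range = 93


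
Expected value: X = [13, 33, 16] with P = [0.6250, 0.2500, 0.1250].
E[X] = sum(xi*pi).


E[X] = 13*0.6250 + 33*0.2500 + 16*0.1250
= 8.1250 + 8.2500 + 2.0000
= 18.3750

E[X] = 18.3750


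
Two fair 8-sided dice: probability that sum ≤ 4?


Total outcomes = 8×8 = 64
Favorable (sum ≤ 4): 6
P = 6/64 = 0.0938

P = 0.0938


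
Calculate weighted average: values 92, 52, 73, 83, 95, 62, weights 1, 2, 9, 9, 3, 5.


Numerator = 92*1 + 52*2 + 73*9 + 83*9 + 95*3 + 62*5 = 2195
Denominator = 1 + 2 + 9 + 9 + 3 + 5 = 29
WM = 2195/29 = 75.6897

WM = 75.6897


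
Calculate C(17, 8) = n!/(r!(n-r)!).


C(17,8) = 17!/(8! × 9!)
= 355687428096000/(40320 × 362880)
= 24310

C(17,8) = 24310


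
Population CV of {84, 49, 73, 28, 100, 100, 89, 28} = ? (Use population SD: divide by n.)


Mean = 68.8750
SD = 28.1178
CV = (28.1178/68.8750)*100 = 40.8244%

CV = 40.8244%


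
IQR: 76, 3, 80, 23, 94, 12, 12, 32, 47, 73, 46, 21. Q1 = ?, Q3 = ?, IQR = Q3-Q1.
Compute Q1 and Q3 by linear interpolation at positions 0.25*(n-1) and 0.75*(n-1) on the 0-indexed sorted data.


Sorted: 3, 12, 12, 21, 23, 32, 46, 47, 73, 76, 80, 94
Q1 (25th %ile) = 18.7500
Q3 (75th %ile) = 73.7500
IQR = 73.7500 - 18.7500 = 55.0000

IQR = 55.0000


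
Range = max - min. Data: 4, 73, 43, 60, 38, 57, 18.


Max = 73, Min = 4
Range = 73 - 4 = 69

Range = 69


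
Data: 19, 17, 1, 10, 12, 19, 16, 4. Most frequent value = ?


Frequencies: 1:1, 4:1, 10:1, 12:1, 16:1, 17:1, 19:2
Max frequency = 2
Mode = 19

Mode = 19


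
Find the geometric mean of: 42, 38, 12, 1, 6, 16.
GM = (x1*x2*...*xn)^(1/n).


Product = 42 × 38 × 12 × 1 × 6 × 16 = 1838592
GM = 1838592^(1/6) = 11.0683

GM = 11.0683


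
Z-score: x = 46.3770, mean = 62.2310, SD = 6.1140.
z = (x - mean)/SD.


z = (46.3770 - 62.2310)/6.1140
= -15.8540/6.1140
= -2.5931

z = -2.5931


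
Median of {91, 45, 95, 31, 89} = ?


Sorted: 31, 45, 89, 91, 95
n = 5 (odd)
Middle value = 89

Median = 89


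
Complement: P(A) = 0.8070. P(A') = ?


P(not A) = 1 - 0.8070 = 0.1930

P(not A) = 0.1930


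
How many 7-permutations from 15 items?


P(15,7) = 15!/8!
= 1307674368000/40320
= 32432400

P(15,7) = 32432400


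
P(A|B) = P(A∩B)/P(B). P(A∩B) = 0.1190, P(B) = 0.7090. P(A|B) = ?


P(A|B) = 0.1190/0.7090 = 0.1678

P(A|B) = 0.1678


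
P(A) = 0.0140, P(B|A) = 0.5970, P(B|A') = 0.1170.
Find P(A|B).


P(B) = P(B|A)*P(A) + P(B|A')*P(A')
= 0.5970*0.0140 + 0.1170*0.9860
= 0.008358 + 0.115362 = 0.123720
P(A|B) = 0.008358/0.123720 = 0.0676

P(A|B) = 0.0676


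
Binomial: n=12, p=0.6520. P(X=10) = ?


C(12,10) = 66
p^10 = 0.013883
(1-p)^2 = 0.121104
P = 66 * 0.013883 * 0.121104 = 0.1110

P(X=10) = 0.1110


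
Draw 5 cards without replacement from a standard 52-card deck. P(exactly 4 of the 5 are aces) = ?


Hypergeometric: P(X=4) = C(4,4)·C(48,1) / C(52,5)
= 1 × 48 / 2598960
= 48/2598960 = 1.8469e-05

P = 1.8469e-05


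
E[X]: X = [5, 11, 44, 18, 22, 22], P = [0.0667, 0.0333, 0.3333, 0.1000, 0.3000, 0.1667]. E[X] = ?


E[X] = 5*0.0667 + 11*0.0333 + 44*0.3333 + 18*0.1000 + 22*0.3000 + 22*0.1667
= 0.3335 + 0.3663 + 14.6652 + 1.8000 + 6.6000 + 3.6674
= 27.4324

E[X] = 27.4324


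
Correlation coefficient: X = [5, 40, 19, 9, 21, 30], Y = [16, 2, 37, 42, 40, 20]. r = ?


Mean X = 20.6667, Mean Y = 26.1667
SD X = 11.869663, SD Y = 14.633485
Cov = -93.944444
r = -93.944444/(11.869663*14.633485) = -0.5409

r = -0.5409


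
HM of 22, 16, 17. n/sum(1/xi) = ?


Sum of reciprocals = 1/22 + 1/16 + 1/17 = 0.166778
HM = 3/0.166778 = 17.9880

HM = 17.9880


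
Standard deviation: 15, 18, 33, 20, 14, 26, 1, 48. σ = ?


Mean = 21.8750
Variance = 173.3594
SD = sqrt(173.3594) = 13.1666

SD = 13.1666


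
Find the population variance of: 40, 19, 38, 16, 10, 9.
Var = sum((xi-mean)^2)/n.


Mean = 22.0000
Squared deviations: 324.0000, 9.0000, 256.0000, 36.0000, 144.0000, 169.0000
Sum = 938.0000
Variance = 938.0000/6 = 156.3333

Variance = 156.3333


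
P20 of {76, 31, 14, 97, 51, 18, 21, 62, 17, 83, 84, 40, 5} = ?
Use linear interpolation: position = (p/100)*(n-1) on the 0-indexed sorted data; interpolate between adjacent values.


Sorted: 5, 14, 17, 18, 21, 31, 40, 51, 62, 76, 83, 84, 97
n = 13
Index = 20/100 * 12 = 2.4000
Lower = data[2] = 17, Upper = data[3] = 18
P20 = 17 + 0.4000*(1) = 17.4000

P20 = 17.4000


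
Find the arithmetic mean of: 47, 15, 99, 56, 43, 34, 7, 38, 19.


Sum = 47 + 15 + 99 + 56 + 43 + 34 + 7 + 38 + 19 = 358
n = 9
Mean = 358/9 = 39.7778

Mean = 39.7778


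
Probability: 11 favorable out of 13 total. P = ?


P = 11/13 = 0.8462

P = 0.8462


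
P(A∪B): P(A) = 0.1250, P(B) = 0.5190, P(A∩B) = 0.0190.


P(A∪B) = 0.1250 + 0.5190 - 0.0190
= 0.6440 - 0.0190
= 0.6250

P(A∪B) = 0.6250


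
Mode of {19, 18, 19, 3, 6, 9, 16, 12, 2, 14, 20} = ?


Frequencies: 2:1, 3:1, 6:1, 9:1, 12:1, 14:1, 16:1, 18:1, 19:2, 20:1
Max frequency = 2
Mode = 19

Mode = 19


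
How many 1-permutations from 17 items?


P(17,1) = 17!/16!
= 355687428096000/20922789888000
= 17

P(17,1) = 17


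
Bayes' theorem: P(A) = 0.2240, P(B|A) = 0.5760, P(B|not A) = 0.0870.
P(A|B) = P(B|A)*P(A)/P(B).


P(B) = P(B|A)*P(A) + P(B|A')*P(A')
= 0.5760*0.2240 + 0.0870*0.7760
= 0.129024 + 0.067512 = 0.196536
P(A|B) = 0.129024/0.196536 = 0.6565

P(A|B) = 0.6565


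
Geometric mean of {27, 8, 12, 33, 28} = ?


Product = 27 × 8 × 12 × 33 × 28 = 2395008
GM = 2395008^(1/5) = 18.8739

GM = 18.8739


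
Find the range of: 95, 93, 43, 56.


Max = 95, Min = 43
Range = 95 - 43 = 52

Range = 52


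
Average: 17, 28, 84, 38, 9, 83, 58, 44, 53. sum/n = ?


Sum = 17 + 28 + 84 + 38 + 9 + 83 + 58 + 44 + 53 = 414
n = 9
Mean = 414/9 = 46.0000

Mean = 46.0000


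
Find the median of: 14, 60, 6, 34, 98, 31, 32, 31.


Sorted: 6, 14, 31, 31, 32, 34, 60, 98
n = 8 (even)
Middle values: 31 and 32
Median = (31+32)/2 = 31.5000

Median = 31.5000


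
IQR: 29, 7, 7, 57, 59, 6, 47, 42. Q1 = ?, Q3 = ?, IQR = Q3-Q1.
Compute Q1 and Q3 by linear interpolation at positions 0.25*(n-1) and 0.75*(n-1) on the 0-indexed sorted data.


Sorted: 6, 7, 7, 29, 42, 47, 57, 59
Q1 (25th %ile) = 7.0000
Q3 (75th %ile) = 49.5000
IQR = 49.5000 - 7.0000 = 42.5000

IQR = 42.5000


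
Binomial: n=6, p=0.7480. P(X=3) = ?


C(6,3) = 20
p^3 = 0.418509
(1-p)^3 = 0.016003
P = 20 * 0.418509 * 0.016003 = 0.1339

P(X=3) = 0.1339


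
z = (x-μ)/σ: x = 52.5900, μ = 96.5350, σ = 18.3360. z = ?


z = (52.5900 - 96.5350)/18.3360
= -43.9450/18.3360
= -2.3967

z = -2.3967


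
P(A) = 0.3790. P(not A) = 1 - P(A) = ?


P(not A) = 1 - 0.3790 = 0.6210

P(not A) = 0.6210


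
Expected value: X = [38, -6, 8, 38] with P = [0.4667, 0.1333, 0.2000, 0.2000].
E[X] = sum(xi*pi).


E[X] = 38*0.4667 - 6*0.1333 + 8*0.2000 + 38*0.2000
= 17.7346 - 0.7998 + 1.6000 + 7.6000
= 26.1348

E[X] = 26.1348


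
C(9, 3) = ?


C(9,3) = 9!/(3! × 6!)
= 362880/(6 × 720)
= 84

C(9,3) = 84


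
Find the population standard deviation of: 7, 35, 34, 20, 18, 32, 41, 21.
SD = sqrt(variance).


Mean = 26.0000
Variance = 111.5000
SD = sqrt(111.5000) = 10.5594

SD = 10.5594


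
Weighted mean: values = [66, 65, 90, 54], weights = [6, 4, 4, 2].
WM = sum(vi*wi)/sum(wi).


Numerator = 66*6 + 65*4 + 90*4 + 54*2 = 1124
Denominator = 6 + 4 + 4 + 2 = 16
WM = 1124/16 = 70.2500

WM = 70.2500


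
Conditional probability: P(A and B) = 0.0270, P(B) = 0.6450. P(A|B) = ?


P(A|B) = 0.0270/0.6450 = 0.0419

P(A|B) = 0.0419


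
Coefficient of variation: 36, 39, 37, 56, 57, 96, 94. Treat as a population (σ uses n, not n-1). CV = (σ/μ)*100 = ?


Mean = 59.2857
SD = 23.9626
CV = (23.9626/59.2857)*100 = 40.4188%

CV = 40.4188%


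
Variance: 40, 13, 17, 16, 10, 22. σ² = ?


Mean = 19.6667
Squared deviations: 413.4444, 44.4444, 7.1111, 13.4444, 93.4444, 5.4444
Sum = 577.3333
Variance = 577.3333/6 = 96.2222

Variance = 96.2222


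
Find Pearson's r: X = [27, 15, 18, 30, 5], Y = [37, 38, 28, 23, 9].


Mean X = 19.0000, Mean Y = 27.0000
SD X = 8.921883, SD Y = 10.601887
Cov = 48.600000
r = 48.600000/(8.921883*10.601887) = 0.5138

r = 0.5138


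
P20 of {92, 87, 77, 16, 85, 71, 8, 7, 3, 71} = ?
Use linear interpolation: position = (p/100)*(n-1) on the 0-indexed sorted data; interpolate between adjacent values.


Sorted: 3, 7, 8, 16, 71, 71, 77, 85, 87, 92
n = 10
Index = 20/100 * 9 = 1.8000
Lower = data[1] = 7, Upper = data[2] = 8
P20 = 7 + 0.8000*(1) = 7.8000

P20 = 7.8000


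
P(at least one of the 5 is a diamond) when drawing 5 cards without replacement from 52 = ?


P(at least one) = 1 - P(none)
P(none) = (39/52) × (38/51) × (37/50) × (36/49) × (35/48) = 0.221534
P(at least one) = 1 - 0.221534 = 0.7785

P = 0.7785


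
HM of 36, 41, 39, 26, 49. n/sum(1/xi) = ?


Sum of reciprocals = 1/36 + 1/41 + 1/39 + 1/26 + 1/49 = 0.136679
HM = 5/0.136679 = 36.5821

HM = 36.5821


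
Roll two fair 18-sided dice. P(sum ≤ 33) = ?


Total outcomes = 18×18 = 324
Favorable (sum ≤ 33): 318
P = 318/324 = 0.9815

P = 0.9815


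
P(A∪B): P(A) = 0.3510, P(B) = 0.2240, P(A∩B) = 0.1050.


P(A∪B) = 0.3510 + 0.2240 - 0.1050
= 0.5750 - 0.1050
= 0.4700

P(A∪B) = 0.4700


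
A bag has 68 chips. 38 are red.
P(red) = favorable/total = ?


P = 38/68 = 0.5588

P = 0.5588


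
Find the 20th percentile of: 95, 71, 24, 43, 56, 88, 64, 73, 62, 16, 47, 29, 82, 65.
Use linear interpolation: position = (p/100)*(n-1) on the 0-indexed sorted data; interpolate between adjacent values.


Sorted: 16, 24, 29, 43, 47, 56, 62, 64, 65, 71, 73, 82, 88, 95
n = 14
Index = 20/100 * 13 = 2.6000
Lower = data[2] = 29, Upper = data[3] = 43
P20 = 29 + 0.6000*(14) = 37.4000

P20 = 37.4000


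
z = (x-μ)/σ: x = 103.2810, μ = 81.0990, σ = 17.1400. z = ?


z = (103.2810 - 81.0990)/17.1400
= 22.1820/17.1400
= 1.2942

z = 1.2942


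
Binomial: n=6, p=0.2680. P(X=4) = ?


C(6,4) = 15
p^4 = 0.005159
(1-p)^2 = 0.535824
P = 15 * 0.005159 * 0.535824 = 0.0415

P(X=4) = 0.0415


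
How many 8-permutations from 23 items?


P(23,8) = 23!/15!
= 25852016738884976640000/1307674368000
= 19769460480

P(23,8) = 19769460480


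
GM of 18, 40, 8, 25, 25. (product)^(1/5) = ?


Product = 18 × 40 × 8 × 25 × 25 = 3600000
GM = 3600000^(1/5) = 20.4767

GM = 20.4767


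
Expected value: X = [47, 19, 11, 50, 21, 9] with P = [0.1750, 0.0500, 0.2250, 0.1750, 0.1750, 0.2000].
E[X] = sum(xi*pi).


E[X] = 47*0.1750 + 19*0.0500 + 11*0.2250 + 50*0.1750 + 21*0.1750 + 9*0.2000
= 8.2250 + 0.9500 + 2.4750 + 8.7500 + 3.6750 + 1.8000
= 25.8750

E[X] = 25.8750


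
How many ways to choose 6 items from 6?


C(6,6) = 6!/(6! × 0!)
= 720/(720 × 1)
= 1

C(6,6) = 1


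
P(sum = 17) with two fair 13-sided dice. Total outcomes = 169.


Total outcomes = 13×13 = 169
Favorable (sum = 17): 10
P = 10/169 = 0.0592

P = 0.0592


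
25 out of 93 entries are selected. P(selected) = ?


P = 25/93 = 0.2688

P = 0.2688


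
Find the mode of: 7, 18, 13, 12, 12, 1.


Frequencies: 1:1, 7:1, 12:2, 13:1, 18:1
Max frequency = 2
Mode = 12

Mode = 12


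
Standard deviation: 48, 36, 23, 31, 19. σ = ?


Mean = 31.4000
Variance = 104.2400
SD = sqrt(104.2400) = 10.2098

SD = 10.2098


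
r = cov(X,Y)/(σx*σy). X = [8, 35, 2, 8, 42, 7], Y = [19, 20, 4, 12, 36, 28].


Mean X = 17.0000, Mean Y = 19.8333
SD X = 15.470402, SD Y = 10.334677
Cov = 106.833333
r = 106.833333/(15.470402*10.334677) = 0.6682

r = 0.6682


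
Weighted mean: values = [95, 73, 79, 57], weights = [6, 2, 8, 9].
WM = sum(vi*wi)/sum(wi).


Numerator = 95*6 + 73*2 + 79*8 + 57*9 = 1861
Denominator = 6 + 2 + 8 + 9 = 25
WM = 1861/25 = 74.4400

WM = 74.4400


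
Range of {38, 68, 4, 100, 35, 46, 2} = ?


Max = 100, Min = 2
Range = 100 - 2 = 98

Range = 98


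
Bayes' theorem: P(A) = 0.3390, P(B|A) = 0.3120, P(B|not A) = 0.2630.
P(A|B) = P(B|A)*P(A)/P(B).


P(B) = P(B|A)*P(A) + P(B|A')*P(A')
= 0.3120*0.3390 + 0.2630*0.6610
= 0.105768 + 0.173843 = 0.279611
P(A|B) = 0.105768/0.279611 = 0.3783

P(A|B) = 0.3783


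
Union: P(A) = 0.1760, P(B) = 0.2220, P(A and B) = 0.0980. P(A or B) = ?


P(A∪B) = 0.1760 + 0.2220 - 0.0980
= 0.3980 - 0.0980
= 0.3000

P(A∪B) = 0.3000


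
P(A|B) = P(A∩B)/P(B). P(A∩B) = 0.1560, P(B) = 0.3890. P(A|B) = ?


P(A|B) = 0.1560/0.3890 = 0.4010

P(A|B) = 0.4010


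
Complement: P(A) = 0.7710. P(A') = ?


P(not A) = 1 - 0.7710 = 0.2290

P(not A) = 0.2290


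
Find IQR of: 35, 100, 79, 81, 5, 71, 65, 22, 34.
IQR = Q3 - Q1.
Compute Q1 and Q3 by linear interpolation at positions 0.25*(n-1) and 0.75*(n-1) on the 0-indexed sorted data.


Sorted: 5, 22, 34, 35, 65, 71, 79, 81, 100
Q1 (25th %ile) = 34.0000
Q3 (75th %ile) = 79.0000
IQR = 79.0000 - 34.0000 = 45.0000

IQR = 45.0000


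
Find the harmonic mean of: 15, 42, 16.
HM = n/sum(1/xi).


Sum of reciprocals = 1/15 + 1/42 + 1/16 = 0.152976
HM = 3/0.152976 = 19.6109

HM = 19.6109


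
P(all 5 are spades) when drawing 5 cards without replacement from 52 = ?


P(all spades) = (13/52) × (12/51) × (11/50) × (10/49) × (9/48)
= 0.0005

P = 0.0005


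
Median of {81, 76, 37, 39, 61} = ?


Sorted: 37, 39, 61, 76, 81
n = 5 (odd)
Middle value = 61

Median = 61


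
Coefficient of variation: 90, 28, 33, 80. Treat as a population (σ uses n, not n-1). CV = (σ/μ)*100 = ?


Mean = 57.7500
SD = 27.5352
CV = (27.5352/57.7500)*100 = 47.6800%

CV = 47.6800%


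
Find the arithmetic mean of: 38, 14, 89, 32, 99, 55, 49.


Sum = 38 + 14 + 89 + 32 + 99 + 55 + 49 = 376
n = 7
Mean = 376/7 = 53.7143

Mean = 53.7143


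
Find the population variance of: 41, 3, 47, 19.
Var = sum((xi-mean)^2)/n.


Mean = 27.5000
Squared deviations: 182.2500, 600.2500, 380.2500, 72.2500
Sum = 1235.0000
Variance = 1235.0000/4 = 308.7500

Variance = 308.7500


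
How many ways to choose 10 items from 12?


C(12,10) = 12!/(10! × 2!)
= 479001600/(3628800 × 2)
= 66

C(12,10) = 66


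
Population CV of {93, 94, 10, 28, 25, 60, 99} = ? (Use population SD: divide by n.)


Mean = 58.4286
SD = 34.8419
CV = (34.8419/58.4286)*100 = 59.6316%

CV = 59.6316%


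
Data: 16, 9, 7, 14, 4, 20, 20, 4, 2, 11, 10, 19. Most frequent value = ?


Frequencies: 2:1, 4:2, 7:1, 9:1, 10:1, 11:1, 14:1, 16:1, 19:1, 20:2
Max frequency = 2
Mode = 4, 20

Mode = 4, 20


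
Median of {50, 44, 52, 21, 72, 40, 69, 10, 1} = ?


Sorted: 1, 10, 21, 40, 44, 50, 52, 69, 72
n = 9 (odd)
Middle value = 44

Median = 44


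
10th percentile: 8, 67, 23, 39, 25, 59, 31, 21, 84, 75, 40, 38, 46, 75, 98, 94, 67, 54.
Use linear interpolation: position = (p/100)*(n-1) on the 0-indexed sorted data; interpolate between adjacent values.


Sorted: 8, 21, 23, 25, 31, 38, 39, 40, 46, 54, 59, 67, 67, 75, 75, 84, 94, 98
n = 18
Index = 10/100 * 17 = 1.7000
Lower = data[1] = 21, Upper = data[2] = 23
P10 = 21 + 0.7000*(2) = 22.4000

P10 = 22.4000


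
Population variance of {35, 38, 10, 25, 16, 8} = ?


Mean = 22.0000
Squared deviations: 169.0000, 256.0000, 144.0000, 9.0000, 36.0000, 196.0000
Sum = 810.0000
Variance = 810.0000/6 = 135.0000

Variance = 135.0000


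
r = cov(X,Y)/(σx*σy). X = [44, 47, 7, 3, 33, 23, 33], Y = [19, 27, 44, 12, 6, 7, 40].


Mean X = 27.1429, Mean Y = 22.1429
SD X = 15.824290, SD Y = 14.257114
Cov = -11.306122
r = -11.306122/(15.824290*14.257114) = -0.0501

r = -0.0501


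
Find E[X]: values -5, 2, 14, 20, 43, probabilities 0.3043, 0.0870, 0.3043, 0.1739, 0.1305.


E[X] = -5*0.3043 + 2*0.0870 + 14*0.3043 + 20*0.1739 + 43*0.1305
= -1.5215 + 0.1740 + 4.2602 + 3.4780 + 5.6115
= 12.0022

E[X] = 12.0022


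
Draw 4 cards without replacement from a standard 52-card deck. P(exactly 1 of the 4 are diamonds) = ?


Hypergeometric: P(X=1) = C(13,1)·C(39,3) / C(52,4)
= 13 × 9139 / 270725
= 118807/270725 = 0.4388

P = 0.4388


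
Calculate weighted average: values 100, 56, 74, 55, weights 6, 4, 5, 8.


Numerator = 100*6 + 56*4 + 74*5 + 55*8 = 1634
Denominator = 6 + 4 + 5 + 8 = 23
WM = 1634/23 = 71.0435

WM = 71.0435


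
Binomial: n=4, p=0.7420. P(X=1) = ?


C(4,1) = 4
p^1 = 0.742000
(1-p)^3 = 0.017174
P = 4 * 0.742000 * 0.017174 = 0.0510

P(X=1) = 0.0510


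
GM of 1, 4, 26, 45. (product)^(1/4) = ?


Product = 1 × 4 × 26 × 45 = 4680
GM = 4680^(1/4) = 8.2711

GM = 8.2711


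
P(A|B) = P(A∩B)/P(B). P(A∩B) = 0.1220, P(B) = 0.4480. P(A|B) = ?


P(A|B) = 0.1220/0.4480 = 0.2723

P(A|B) = 0.2723


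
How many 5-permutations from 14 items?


P(14,5) = 14!/9!
= 87178291200/362880
= 240240

P(14,5) = 240240


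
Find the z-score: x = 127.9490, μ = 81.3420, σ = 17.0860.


z = (127.9490 - 81.3420)/17.0860
= 46.6070/17.0860
= 2.7278

z = 2.7278


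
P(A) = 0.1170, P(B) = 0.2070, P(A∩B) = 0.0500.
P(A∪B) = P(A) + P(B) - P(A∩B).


P(A∪B) = 0.1170 + 0.2070 - 0.0500
= 0.3240 - 0.0500
= 0.2740

P(A∪B) = 0.2740


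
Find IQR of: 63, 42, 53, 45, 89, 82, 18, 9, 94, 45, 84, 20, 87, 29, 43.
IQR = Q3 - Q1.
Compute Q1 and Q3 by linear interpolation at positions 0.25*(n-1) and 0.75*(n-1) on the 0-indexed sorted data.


Sorted: 9, 18, 20, 29, 42, 43, 45, 45, 53, 63, 82, 84, 87, 89, 94
Q1 (25th %ile) = 35.5000
Q3 (75th %ile) = 83.0000
IQR = 83.0000 - 35.5000 = 47.5000

IQR = 47.5000


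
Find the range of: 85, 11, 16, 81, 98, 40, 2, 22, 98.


Max = 98, Min = 2
Range = 98 - 2 = 96

Range = 96


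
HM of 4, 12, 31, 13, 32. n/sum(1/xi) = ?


Sum of reciprocals = 1/4 + 1/12 + 1/31 + 1/13 + 1/32 = 0.473764
HM = 5/0.473764 = 10.5538

HM = 10.5538


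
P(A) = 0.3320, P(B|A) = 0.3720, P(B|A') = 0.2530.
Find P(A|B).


P(B) = P(B|A)*P(A) + P(B|A')*P(A')
= 0.3720*0.3320 + 0.2530*0.6680
= 0.123504 + 0.169004 = 0.292508
P(A|B) = 0.123504/0.292508 = 0.4222

P(A|B) = 0.4222


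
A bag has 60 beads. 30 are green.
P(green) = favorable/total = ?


P = 30/60 = 0.5000

P = 0.5000


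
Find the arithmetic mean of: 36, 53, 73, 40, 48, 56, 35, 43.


Sum = 36 + 53 + 73 + 40 + 48 + 56 + 35 + 43 = 384
n = 8
Mean = 384/8 = 48.0000

Mean = 48.0000


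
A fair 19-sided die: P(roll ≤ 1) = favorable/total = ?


Favorable outcomes (roll ≤ 1): 1
Total outcomes = 19
P = 1/19 = 0.0526

P = 0.0526


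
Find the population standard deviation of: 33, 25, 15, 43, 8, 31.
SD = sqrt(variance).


Mean = 25.8333
Variance = 134.8056
SD = sqrt(134.8056) = 11.6106

SD = 11.6106


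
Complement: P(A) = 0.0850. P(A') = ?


P(not A) = 1 - 0.0850 = 0.9150

P(not A) = 0.9150


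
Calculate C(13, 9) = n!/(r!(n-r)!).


C(13,9) = 13!/(9! × 4!)
= 6227020800/(362880 × 24)
= 715

C(13,9) = 715


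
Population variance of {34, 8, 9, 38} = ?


Mean = 22.2500
Squared deviations: 138.0625, 203.0625, 175.5625, 248.0625
Sum = 764.7500
Variance = 764.7500/4 = 191.1875

Variance = 191.1875


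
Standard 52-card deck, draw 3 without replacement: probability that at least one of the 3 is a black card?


P(at least one) = 1 - P(none)
P(none) = (26/52) × (25/51) × (24/50) = 0.117647
P(at least one) = 1 - 0.117647 = 0.8824

P = 0.8824


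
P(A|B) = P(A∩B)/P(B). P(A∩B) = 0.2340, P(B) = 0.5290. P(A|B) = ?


P(A|B) = 0.2340/0.5290 = 0.4423

P(A|B) = 0.4423


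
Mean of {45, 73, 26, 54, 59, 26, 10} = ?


Sum = 45 + 73 + 26 + 54 + 59 + 26 + 10 = 293
n = 7
Mean = 293/7 = 41.8571

Mean = 41.8571


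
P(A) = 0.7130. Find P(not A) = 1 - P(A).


P(not A) = 1 - 0.7130 = 0.2870

P(not A) = 0.2870


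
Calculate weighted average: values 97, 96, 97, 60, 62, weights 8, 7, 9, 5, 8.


Numerator = 97*8 + 96*7 + 97*9 + 60*5 + 62*8 = 3117
Denominator = 8 + 7 + 9 + 5 + 8 = 37
WM = 3117/37 = 84.2432

WM = 84.2432


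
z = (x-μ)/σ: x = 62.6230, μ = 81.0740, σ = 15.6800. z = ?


z = (62.6230 - 81.0740)/15.6800
= -18.4510/15.6800
= -1.1767

z = -1.1767


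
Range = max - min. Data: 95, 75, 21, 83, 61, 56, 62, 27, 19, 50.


Max = 95, Min = 19
Range = 95 - 19 = 76

Range = 76


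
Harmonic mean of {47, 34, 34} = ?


Sum of reciprocals = 1/47 + 1/34 + 1/34 = 0.080100
HM = 3/0.080100 = 37.4531

HM = 37.4531


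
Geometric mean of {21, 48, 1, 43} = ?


Product = 21 × 48 × 1 × 43 = 43344
GM = 43344^(1/4) = 14.4289

GM = 14.4289


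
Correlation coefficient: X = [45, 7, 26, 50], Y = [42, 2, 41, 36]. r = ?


Mean X = 32.0000, Mean Y = 30.2500
SD X = 16.985288, SD Y = 16.467772
Cov = 224.500000
r = 224.500000/(16.985288*16.467772) = 0.8026

r = 0.8026


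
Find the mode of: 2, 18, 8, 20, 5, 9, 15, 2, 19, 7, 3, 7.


Frequencies: 2:2, 3:1, 5:1, 7:2, 8:1, 9:1, 15:1, 18:1, 19:1, 20:1
Max frequency = 2
Mode = 2, 7

Mode = 2, 7


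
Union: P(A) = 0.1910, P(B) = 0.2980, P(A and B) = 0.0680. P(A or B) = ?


P(A∪B) = 0.1910 + 0.2980 - 0.0680
= 0.4890 - 0.0680
= 0.4210

P(A∪B) = 0.4210


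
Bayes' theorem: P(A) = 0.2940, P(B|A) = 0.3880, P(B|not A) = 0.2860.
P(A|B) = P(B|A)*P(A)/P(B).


P(B) = P(B|A)*P(A) + P(B|A')*P(A')
= 0.3880*0.2940 + 0.2860*0.7060
= 0.114072 + 0.201916 = 0.315988
P(A|B) = 0.114072/0.315988 = 0.3610

P(A|B) = 0.3610


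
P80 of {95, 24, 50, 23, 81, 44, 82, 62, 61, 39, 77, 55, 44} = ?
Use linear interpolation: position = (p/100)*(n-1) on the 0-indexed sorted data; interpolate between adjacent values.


Sorted: 23, 24, 39, 44, 44, 50, 55, 61, 62, 77, 81, 82, 95
n = 13
Index = 80/100 * 12 = 9.6000
Lower = data[9] = 77, Upper = data[10] = 81
P80 = 77 + 0.6000*(4) = 79.4000

P80 = 79.4000


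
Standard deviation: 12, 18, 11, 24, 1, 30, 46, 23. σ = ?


Mean = 20.6250
Variance = 163.4844
SD = sqrt(163.4844) = 12.7861

SD = 12.7861


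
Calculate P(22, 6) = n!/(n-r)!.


P(22,6) = 22!/16!
= 1124000727777607680000/20922789888000
= 53721360

P(22,6) = 53721360


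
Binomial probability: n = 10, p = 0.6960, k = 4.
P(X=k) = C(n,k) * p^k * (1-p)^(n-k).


C(10,4) = 210
p^4 = 0.234659
(1-p)^6 = 0.000789
P = 210 * 0.234659 * 0.000789 = 0.0389

P(X=4) = 0.0389


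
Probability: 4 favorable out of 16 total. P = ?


P = 4/16 = 0.2500

P = 0.2500


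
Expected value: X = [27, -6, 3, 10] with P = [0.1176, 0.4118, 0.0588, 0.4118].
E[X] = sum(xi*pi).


E[X] = 27*0.1176 - 6*0.4118 + 3*0.0588 + 10*0.4118
= 3.1752 - 2.4708 + 0.1764 + 4.1180
= 4.9988

E[X] = 4.9988


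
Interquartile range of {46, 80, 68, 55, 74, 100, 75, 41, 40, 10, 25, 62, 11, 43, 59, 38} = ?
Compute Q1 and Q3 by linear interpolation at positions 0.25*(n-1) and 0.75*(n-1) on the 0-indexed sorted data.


Sorted: 10, 11, 25, 38, 40, 41, 43, 46, 55, 59, 62, 68, 74, 75, 80, 100
Q1 (25th %ile) = 39.5000
Q3 (75th %ile) = 69.5000
IQR = 69.5000 - 39.5000 = 30.0000

IQR = 30.0000


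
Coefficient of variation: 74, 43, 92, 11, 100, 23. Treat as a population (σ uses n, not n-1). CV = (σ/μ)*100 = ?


Mean = 57.1667
SD = 33.7413
CV = (33.7413/57.1667)*100 = 59.0226%

CV = 59.0226%


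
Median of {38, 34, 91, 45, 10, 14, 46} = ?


Sorted: 10, 14, 34, 38, 45, 46, 91
n = 7 (odd)
Middle value = 38

Median = 38


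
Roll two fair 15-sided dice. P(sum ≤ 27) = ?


Total outcomes = 15×15 = 225
Favorable (sum ≤ 27): 219
P = 219/225 = 0.9733

P = 0.9733


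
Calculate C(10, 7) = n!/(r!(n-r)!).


C(10,7) = 10!/(7! × 3!)
= 3628800/(5040 × 6)
= 120

C(10,7) = 120


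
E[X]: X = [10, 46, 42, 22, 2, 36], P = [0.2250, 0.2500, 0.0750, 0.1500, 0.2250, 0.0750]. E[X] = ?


E[X] = 10*0.2250 + 46*0.2500 + 42*0.0750 + 22*0.1500 + 2*0.2250 + 36*0.0750
= 2.2500 + 11.5000 + 3.1500 + 3.3000 + 0.4500 + 2.7000
= 23.3500

E[X] = 23.3500


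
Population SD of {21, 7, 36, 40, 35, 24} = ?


Mean = 27.1667
Variance = 126.4722
SD = sqrt(126.4722) = 11.2460

SD = 11.2460


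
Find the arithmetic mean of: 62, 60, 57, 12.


Sum = 62 + 60 + 57 + 12 = 191
n = 4
Mean = 191/4 = 47.7500

Mean = 47.7500


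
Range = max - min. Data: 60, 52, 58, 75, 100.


Max = 100, Min = 52
Range = 100 - 52 = 48

Range = 48


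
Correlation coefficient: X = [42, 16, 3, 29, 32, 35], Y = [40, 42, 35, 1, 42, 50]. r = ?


Mean X = 26.1667, Mean Y = 35.0000
SD X = 12.979685, SD Y = 15.832456
Cov = 14.166667
r = 14.166667/(12.979685*15.832456) = 0.0689

r = 0.0689


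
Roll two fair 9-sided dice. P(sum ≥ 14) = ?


Total outcomes = 9×9 = 81
Favorable (sum ≥ 14): 15
P = 15/81 = 0.1852

P = 0.1852


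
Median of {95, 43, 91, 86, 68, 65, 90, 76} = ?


Sorted: 43, 65, 68, 76, 86, 90, 91, 95
n = 8 (even)
Middle values: 76 and 86
Median = (76+86)/2 = 81.0000

Median = 81.0000


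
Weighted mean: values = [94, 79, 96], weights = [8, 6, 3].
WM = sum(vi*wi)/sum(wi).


Numerator = 94*8 + 79*6 + 96*3 = 1514
Denominator = 8 + 6 + 3 = 17
WM = 1514/17 = 89.0588

WM = 89.0588


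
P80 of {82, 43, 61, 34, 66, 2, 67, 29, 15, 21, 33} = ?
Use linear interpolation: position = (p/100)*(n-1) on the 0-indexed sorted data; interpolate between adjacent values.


Sorted: 2, 15, 21, 29, 33, 34, 43, 61, 66, 67, 82
n = 11
Index = 80/100 * 10 = 8.0000
Lower = data[8] = 66, Upper = data[9] = 67
P80 = 66 + 0*(1) = 66.0000

P80 = 66.0000


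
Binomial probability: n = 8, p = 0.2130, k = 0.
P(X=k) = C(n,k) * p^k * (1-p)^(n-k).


C(8,0) = 1
p^0 = 1.000000
(1-p)^8 = 0.147163
P = 1 * 1.000000 * 0.147163 = 0.1472

P(X=0) = 0.1472


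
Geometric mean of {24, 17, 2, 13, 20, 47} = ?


Product = 24 × 17 × 2 × 13 × 20 × 47 = 9971520
GM = 9971520^(1/6) = 14.6710

GM = 14.6710


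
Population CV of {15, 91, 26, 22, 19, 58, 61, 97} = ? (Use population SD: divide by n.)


Mean = 48.6250
SD = 30.8340
CV = (30.8340/48.6250)*100 = 63.4118%

CV = 63.4118%


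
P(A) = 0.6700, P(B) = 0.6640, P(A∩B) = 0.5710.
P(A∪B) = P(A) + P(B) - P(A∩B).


P(A∪B) = 0.6700 + 0.6640 - 0.5710
= 1.3340 - 0.5710
= 0.7630

P(A∪B) = 0.7630


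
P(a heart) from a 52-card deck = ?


13 hearts in 52 cards
P = 13/52 = 0.2500

P = 0.2500


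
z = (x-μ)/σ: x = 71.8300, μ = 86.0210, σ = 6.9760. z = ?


z = (71.8300 - 86.0210)/6.9760
= -14.1910/6.9760
= -2.0343

z = -2.0343


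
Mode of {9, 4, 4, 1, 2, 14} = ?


Frequencies: 1:1, 2:1, 4:2, 9:1, 14:1
Max frequency = 2
Mode = 4

Mode = 4


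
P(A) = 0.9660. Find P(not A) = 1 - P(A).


P(not A) = 1 - 0.9660 = 0.0340

P(not A) = 0.0340


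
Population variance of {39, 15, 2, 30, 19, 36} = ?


Mean = 23.5000
Squared deviations: 240.2500, 72.2500, 462.2500, 42.2500, 20.2500, 156.2500
Sum = 993.5000
Variance = 993.5000/6 = 165.5833

Variance = 165.5833


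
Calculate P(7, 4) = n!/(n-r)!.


P(7,4) = 7!/3!
= 5040/6
= 840

P(7,4) = 840


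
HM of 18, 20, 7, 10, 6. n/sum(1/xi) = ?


Sum of reciprocals = 1/18 + 1/20 + 1/7 + 1/10 + 1/6 = 0.515079
HM = 5/0.515079 = 9.7072

HM = 9.7072


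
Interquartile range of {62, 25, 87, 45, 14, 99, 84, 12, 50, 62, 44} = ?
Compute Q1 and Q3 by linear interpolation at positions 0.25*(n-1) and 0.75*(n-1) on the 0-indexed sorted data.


Sorted: 12, 14, 25, 44, 45, 50, 62, 62, 84, 87, 99
Q1 (25th %ile) = 34.5000
Q3 (75th %ile) = 73.0000
IQR = 73.0000 - 34.5000 = 38.5000

IQR = 38.5000


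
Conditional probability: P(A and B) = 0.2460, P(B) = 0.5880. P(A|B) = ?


P(A|B) = 0.2460/0.5880 = 0.4184

P(A|B) = 0.4184


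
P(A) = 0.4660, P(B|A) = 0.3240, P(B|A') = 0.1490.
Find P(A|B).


P(B) = P(B|A)*P(A) + P(B|A')*P(A')
= 0.3240*0.4660 + 0.1490*0.5340
= 0.150984 + 0.079566 = 0.230550
P(A|B) = 0.150984/0.230550 = 0.6549

P(A|B) = 0.6549


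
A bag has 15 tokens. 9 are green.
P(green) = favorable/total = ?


P = 9/15 = 0.6000

P = 0.6000


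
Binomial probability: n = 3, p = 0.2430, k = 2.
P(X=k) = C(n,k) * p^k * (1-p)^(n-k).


C(3,2) = 3
p^2 = 0.059049
(1-p)^1 = 0.757000
P = 3 * 0.059049 * 0.757000 = 0.1341

P(X=2) = 0.1341


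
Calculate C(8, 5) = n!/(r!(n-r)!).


C(8,5) = 8!/(5! × 3!)
= 40320/(120 × 6)
= 56

C(8,5) = 56


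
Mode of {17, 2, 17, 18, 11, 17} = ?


Frequencies: 2:1, 11:1, 17:3, 18:1
Max frequency = 3
Mode = 17

Mode = 17


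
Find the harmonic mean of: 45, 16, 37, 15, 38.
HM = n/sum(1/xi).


Sum of reciprocals = 1/45 + 1/16 + 1/37 + 1/15 + 1/38 = 0.204732
HM = 5/0.204732 = 24.4222

HM = 24.4222


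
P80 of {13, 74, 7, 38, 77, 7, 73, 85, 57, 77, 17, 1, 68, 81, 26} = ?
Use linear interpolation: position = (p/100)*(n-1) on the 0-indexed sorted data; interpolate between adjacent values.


Sorted: 1, 7, 7, 13, 17, 26, 38, 57, 68, 73, 74, 77, 77, 81, 85
n = 15
Index = 80/100 * 14 = 11.2000
Lower = data[11] = 77, Upper = data[12] = 77
P80 = 77 + 0.2000*(0) = 77.0000

P80 = 77.0000


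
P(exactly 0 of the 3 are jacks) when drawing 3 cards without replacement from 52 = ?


Hypergeometric: P(X=0) = C(4,0)·C(48,3) / C(52,3)
= 1 × 17296 / 22100
= 17296/22100 = 0.7826

P = 0.7826


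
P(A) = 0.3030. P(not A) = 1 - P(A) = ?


P(not A) = 1 - 0.3030 = 0.6970

P(not A) = 0.6970


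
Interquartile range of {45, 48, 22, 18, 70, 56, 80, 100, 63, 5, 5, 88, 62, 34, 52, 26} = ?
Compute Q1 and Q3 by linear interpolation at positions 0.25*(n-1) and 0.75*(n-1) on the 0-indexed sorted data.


Sorted: 5, 5, 18, 22, 26, 34, 45, 48, 52, 56, 62, 63, 70, 80, 88, 100
Q1 (25th %ile) = 25.0000
Q3 (75th %ile) = 64.7500
IQR = 64.7500 - 25.0000 = 39.7500

IQR = 39.7500


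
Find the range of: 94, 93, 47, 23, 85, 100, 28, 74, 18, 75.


Max = 100, Min = 18
Range = 100 - 18 = 82

Range = 82


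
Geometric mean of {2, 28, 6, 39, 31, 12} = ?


Product = 2 × 28 × 6 × 39 × 31 × 12 = 4874688
GM = 4874688^(1/6) = 13.0214

GM = 13.0214


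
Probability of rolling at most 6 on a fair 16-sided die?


Favorable outcomes (roll ≤ 6): 6
Total outcomes = 16
P = 6/16 = 0.3750

P = 0.3750


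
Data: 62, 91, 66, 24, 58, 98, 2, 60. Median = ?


Sorted: 2, 24, 58, 60, 62, 66, 91, 98
n = 8 (even)
Middle values: 60 and 62
Median = (60+62)/2 = 61.0000

Median = 61.0000


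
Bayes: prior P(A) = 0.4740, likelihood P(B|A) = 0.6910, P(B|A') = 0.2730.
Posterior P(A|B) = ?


P(B) = P(B|A)*P(A) + P(B|A')*P(A')
= 0.6910*0.4740 + 0.2730*0.5260
= 0.327534 + 0.143598 = 0.471132
P(A|B) = 0.327534/0.471132 = 0.6952

P(A|B) = 0.6952


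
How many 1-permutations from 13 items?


P(13,1) = 13!/12!
= 6227020800/479001600
= 13

P(13,1) = 13


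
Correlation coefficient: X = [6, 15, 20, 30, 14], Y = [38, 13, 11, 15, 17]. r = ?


Mean X = 17.0000, Mean Y = 18.8000
SD X = 7.899367, SD Y = 9.806121
Cov = -53.400000
r = -53.400000/(7.899367*9.806121) = -0.6894

r = -0.6894


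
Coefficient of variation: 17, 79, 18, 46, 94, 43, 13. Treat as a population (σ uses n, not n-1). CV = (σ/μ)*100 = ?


Mean = 44.2857
SD = 29.5089
CV = (29.5089/44.2857)*100 = 66.6330%

CV = 66.6330%
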